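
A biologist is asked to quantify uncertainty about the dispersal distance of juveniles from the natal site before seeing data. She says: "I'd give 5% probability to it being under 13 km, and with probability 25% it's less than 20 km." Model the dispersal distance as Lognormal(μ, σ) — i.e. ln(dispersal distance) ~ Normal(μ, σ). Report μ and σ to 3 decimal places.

If T ~ Lognormal(μ,σ) then ln T ~ Normal(μ,σ), so the p-quantile of ln T is μ + z_p·σ.
ln(13) = 2.565 and ln(20) = 2.996; z_{0.05} = -1.645, z_{0.25} = -0.6745.
σ = (2.996 − 2.565)/(-0.6745 − (-1.645)) = 0.444.
μ = 2.565 − (-1.645)·0.444 = 3.295.

μ ≈ 3.295, σ ≈ 0.444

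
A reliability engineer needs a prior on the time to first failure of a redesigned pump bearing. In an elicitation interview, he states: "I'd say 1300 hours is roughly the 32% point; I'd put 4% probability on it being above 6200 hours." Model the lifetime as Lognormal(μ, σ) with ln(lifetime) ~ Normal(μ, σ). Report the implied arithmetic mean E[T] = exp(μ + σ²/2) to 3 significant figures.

If T ~ Lognormal(μ,σ) then ln T ~ Normal(μ,σ), so the p-quantile of ln T is μ + z_p·σ.
ln(1300) = 7.17 and ln(6200) = 8.732; z_{0.32} = -0.4677, z_{0.96} = 1.751.
σ = (8.732 − 7.17)/(1.751 − (-0.4677)) = 0.704.
μ = 7.17 − (-0.4677)·0.704 = 7.499.
E[T] = exp(μ + σ²/2) = exp(7.499 + 0.2479) = 2320 hours.

E[T] ≈ 2320 hours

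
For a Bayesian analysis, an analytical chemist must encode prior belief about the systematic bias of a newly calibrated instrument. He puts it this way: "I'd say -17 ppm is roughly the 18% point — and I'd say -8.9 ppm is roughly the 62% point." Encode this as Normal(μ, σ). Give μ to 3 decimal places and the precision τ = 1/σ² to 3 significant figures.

μ = -10.927, τ = 0.0227

The p-quantile of Normal(μ,σ) is μ + z_p·σ, with z_{0.18} = -0.9154 and z_{0.62} = 0.3055.
Eliminate σ: μ = (z₂·x₁ − z₁·x₂)/(z₂ − z₁) = (0.3055·-17 − (-0.9154)·-8.9)/1.221 = -10.927.
Then σ = (x₂ − x₁)/(z₂ − z₁) = (-8.9 − -17)/1.221 = 6.635.
Precision τ = 1/σ² = 1/6.635² = 0.0227.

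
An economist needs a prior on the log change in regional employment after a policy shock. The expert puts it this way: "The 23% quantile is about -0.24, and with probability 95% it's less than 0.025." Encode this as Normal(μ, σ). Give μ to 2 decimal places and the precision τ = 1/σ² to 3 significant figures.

μ = -0.16, τ = 80.9

The p-quantile of Normal(μ,σ) is μ + z_p·σ, with z_{0.23} = -0.7388 and z_{0.95} = 1.645.
Eliminate σ: μ = (z₂·x₁ − z₁·x₂)/(z₂ − z₁) = (1.645·-0.24 − (-0.7388)·0.025)/2.384 = -0.16.
Then σ = (x₂ − x₁)/(z₂ − z₁) = (0.025 − -0.24)/2.384 = 0.11.
Precision τ = 1/σ² = 1/0.1112² = 80.9.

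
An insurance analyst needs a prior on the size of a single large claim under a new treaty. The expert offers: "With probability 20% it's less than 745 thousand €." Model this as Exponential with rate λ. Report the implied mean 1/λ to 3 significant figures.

P(T < 745.0) = 1 − e^(−λ·745.0) = 0.2, so λ = −ln(1−0.2)/745.0 = −ln(0.8)/745.0 = 0.0003.
Mean = 1/λ = 3340 thousand €.

mean ≈ 3340 thousand €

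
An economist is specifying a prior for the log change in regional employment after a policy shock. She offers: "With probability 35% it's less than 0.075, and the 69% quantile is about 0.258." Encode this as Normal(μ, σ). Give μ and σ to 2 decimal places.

μ = 0.16, σ = 0.21

For Normal(μ,σ), the p-quantile is μ + z_p·σ. Here z_{0.35} = -0.3853, z_{0.69} = 0.4959.
So 0.075 = μ − 0.3853σ and 0.258 = μ + 0.4959σ.
Subtracting: σ = (0.258 − 0.075)/(0.4959 − (-0.3853)) = 0.21.
Then μ = 0.075 − (-0.3853)·0.21 = 0.16.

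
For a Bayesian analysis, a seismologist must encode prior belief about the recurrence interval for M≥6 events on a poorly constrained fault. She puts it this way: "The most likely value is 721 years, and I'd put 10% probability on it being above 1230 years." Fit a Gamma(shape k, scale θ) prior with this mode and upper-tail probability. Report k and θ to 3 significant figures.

k ≈ 7.64, θ ≈ 109

Gamma(k,θ) with k>1 has mode (k−1)θ, so θ = 721/(k−1).
Need P(X < 1230) = 0.9 with θ tied to k this way. Start at k = 2, θ = 721: P(X<1230) ≈ 0.509.
Too low — raise k to concentrate. Iterating converges to k ≈ 7.64.
Then θ = 721/(7.64−1) ≈ 109.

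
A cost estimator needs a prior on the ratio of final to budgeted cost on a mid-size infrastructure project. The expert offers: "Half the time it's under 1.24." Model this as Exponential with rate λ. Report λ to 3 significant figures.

Exponential median = ln 2 / λ, so λ = ln 2 / 1.24 = 0.559.

λ ≈ 0.559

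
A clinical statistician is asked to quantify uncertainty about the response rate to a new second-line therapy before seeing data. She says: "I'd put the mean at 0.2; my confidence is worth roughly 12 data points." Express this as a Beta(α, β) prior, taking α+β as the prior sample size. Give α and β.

Under the effective-sample-size interpretation, Beta(α, β) has prior mean α/(α+β) and prior sample size α+β.
So α+β = 12 and α/(α+β) = 0.2, giving α = 0.2·12 = 2.4 and β = 12 − 2.4 = 9.6.

α = 2.4, β = 9.6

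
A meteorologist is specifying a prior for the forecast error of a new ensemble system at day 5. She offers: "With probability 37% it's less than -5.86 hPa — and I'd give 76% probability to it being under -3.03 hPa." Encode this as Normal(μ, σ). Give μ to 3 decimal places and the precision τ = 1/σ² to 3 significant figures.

μ = -4.955, τ = 0.135

For Normal(μ,σ), the p-quantile is μ + z_p·σ. Here z_{0.37} = -0.3319, z_{0.76} = 0.7063.
So -5.86 = μ − 0.3319σ and -3.03 = μ + 0.7063σ.
Subtracting: σ = (-3.03 − -5.86)/(0.7063 − (-0.3319)) = 2.726.
Then μ = -5.86 − (-0.3319)·2.726 = -4.955.
Precision τ = 1/σ² = 1/2.726² = 0.135.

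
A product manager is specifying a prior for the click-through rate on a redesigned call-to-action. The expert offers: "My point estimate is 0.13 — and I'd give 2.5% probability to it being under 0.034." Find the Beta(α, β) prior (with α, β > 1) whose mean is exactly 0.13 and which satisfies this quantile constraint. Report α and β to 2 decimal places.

With mean 0.13 fixed, write α = 0.13s, β = 0.87s where s = α+β.
Need P(θ < 0.034) = 0.025 under Beta(0.13s, 0.87s). Normal approximation: (q−m)/√(m(1−m)/s) ≈ z_{0.025} = -1.96, so s ≈ 0.13·0.87·(-1.96)²/(0.034−0.13)² = 47.1.
At s = 47.1: P(θ<0.034) ≈ 0.004. Adjusting to match 0.025 gives s ≈ 27.19.
So α = 0.13·27.19 ≈ 3.53, β = 0.87·27.19 ≈ 23.65.

α ≈ 3.53, β ≈ 23.65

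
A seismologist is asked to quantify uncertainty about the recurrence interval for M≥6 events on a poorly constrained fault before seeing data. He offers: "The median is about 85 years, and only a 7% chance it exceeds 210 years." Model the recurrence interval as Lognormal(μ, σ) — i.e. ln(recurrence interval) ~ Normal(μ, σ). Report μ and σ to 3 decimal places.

If T ~ Lognormal(μ,σ) then ln T ~ Normal(μ,σ), so the p-quantile of ln T is μ + z_p·σ.
ln(85) = 4.443 and ln(210) = 5.347; z_{0.5} = 0, z_{0.93} = 1.476.
σ = (5.347 − 4.443)/(1.476 − (0)) = 0.613.
μ = 4.443 − (0)·0.613 = 4.443.

μ ≈ 4.443, σ ≈ 0.613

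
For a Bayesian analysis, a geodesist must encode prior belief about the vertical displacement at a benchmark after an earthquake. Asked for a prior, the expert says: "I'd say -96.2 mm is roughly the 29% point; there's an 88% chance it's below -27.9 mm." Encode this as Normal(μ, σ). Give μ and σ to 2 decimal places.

For Normal(μ,σ), the p-quantile is μ + z_p·σ. Here z_{0.29} = -0.5534, z_{0.88} = 1.175.
So -96.2 = μ − 0.5534σ and -27.9 = μ + 1.175σ.
Subtracting: σ = (-27.9 − -96.2)/(1.175 − (-0.5534)) = 39.52.
Then μ = -96.2 − (-0.5534)·39.52 = -74.33.

μ = -74.33, σ = 39.52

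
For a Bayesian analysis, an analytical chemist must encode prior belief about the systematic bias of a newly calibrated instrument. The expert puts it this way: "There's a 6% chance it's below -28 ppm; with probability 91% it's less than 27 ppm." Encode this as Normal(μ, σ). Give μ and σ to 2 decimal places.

μ = 1.53, σ = 18.99

The p-quantile of Normal(μ,σ) is μ + z_p·σ, with z_{0.06} = -1.555 and z_{0.91} = 1.341.
Eliminate σ: μ = (z₂·x₁ − z₁·x₂)/(z₂ − z₁) = (1.341·-28 − (-1.555)·27)/2.896 = 1.53.
Then σ = (x₂ − x₁)/(z₂ − z₁) = (27 − -28)/2.896 = 18.99.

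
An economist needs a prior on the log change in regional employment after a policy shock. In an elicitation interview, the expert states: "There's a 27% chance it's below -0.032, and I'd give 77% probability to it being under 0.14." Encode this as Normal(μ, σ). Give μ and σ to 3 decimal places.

μ = 0.046, σ = 0.127

The p-quantile of Normal(μ,σ) is μ + z_p·σ, with z_{0.27} = -0.6128 and z_{0.77} = 0.7388.
Eliminate σ: μ = (z₂·x₁ − z₁·x₂)/(z₂ − z₁) = (0.7388·-0.032 − (-0.6128)·0.14)/1.352 = 0.046.
Then σ = (x₂ − x₁)/(z₂ − z₁) = (0.14 − -0.032)/1.352 = 0.127.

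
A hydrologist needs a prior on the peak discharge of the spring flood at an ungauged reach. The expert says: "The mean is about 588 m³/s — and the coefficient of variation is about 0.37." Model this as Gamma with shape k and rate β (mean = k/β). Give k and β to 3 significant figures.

k ≈ 7.3, β ≈ 0.0124

For Gamma(k, rate β): mean = k/β, variance = k/β², so CV = 1/√k.
CV = 0.37, hence k = 1/CV² = 7.3.
Then β = k/mean = 7.3/588 = 0.0124.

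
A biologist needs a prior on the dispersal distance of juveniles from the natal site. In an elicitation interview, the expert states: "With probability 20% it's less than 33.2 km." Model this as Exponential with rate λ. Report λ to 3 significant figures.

λ ≈ 0.00672

P(T < 33.2) = 1 − e^(−λ·33.2) = 0.2, so λ = −ln(1−0.2)/33.2 = −ln(0.8)/33.2 = 0.00672.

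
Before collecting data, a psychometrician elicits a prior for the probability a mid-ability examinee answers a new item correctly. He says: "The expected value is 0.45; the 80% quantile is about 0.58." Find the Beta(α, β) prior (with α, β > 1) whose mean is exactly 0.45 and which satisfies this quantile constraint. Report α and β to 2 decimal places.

α ≈ 4.66, β ≈ 5.70

With mean 0.45 fixed, write α = 0.45s, β = 0.55s where s = α+β.
Need P(θ < 0.58) = 0.8 under Beta(0.45s, 0.55s). Normal approximation: (q−m)/√(m(1−m)/s) ≈ z_{0.8} = 0.842, so s ≈ 0.45·0.55·(0.842)²/(0.58−0.45)² = 10.4.
At s = 10.4: P(θ<0.58) ≈ 0.800. Adjusting to match 0.8 gives s ≈ 10.36.
So α = 0.45·10.36 ≈ 4.66, β = 0.55·10.36 ≈ 5.70.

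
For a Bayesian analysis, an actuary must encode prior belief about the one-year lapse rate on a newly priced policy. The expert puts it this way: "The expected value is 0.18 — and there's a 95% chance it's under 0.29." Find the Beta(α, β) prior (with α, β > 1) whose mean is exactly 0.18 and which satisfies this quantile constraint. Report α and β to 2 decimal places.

α ≈ 6.86, β ≈ 31.24

With mean 0.18 fixed, write α = 0.18s, β = 0.82s where s = α+β.
Need P(θ < 0.29) = 0.95 under Beta(0.18s, 0.82s). Normal approximation: (q−m)/√(m(1−m)/s) ≈ z_{0.95} = 1.64, so s ≈ 0.18·0.82·(1.64)²/(0.29−0.18)² = 33.0.
At s = 33.0: P(θ<0.29) ≈ 0.938. Adjusting to match 0.95 gives s ≈ 38.10.
So α = 0.18·38.10 ≈ 6.86, β = 0.82·38.10 ≈ 31.24.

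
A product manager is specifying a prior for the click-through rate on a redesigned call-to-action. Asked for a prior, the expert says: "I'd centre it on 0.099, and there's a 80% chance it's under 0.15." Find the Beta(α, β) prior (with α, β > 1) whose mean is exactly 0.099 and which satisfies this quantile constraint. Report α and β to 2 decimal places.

α ≈ 1.81, β ≈ 16.49

With mean 0.099 fixed, write α = 0.099s, β = 0.901s where s = α+β.
Need P(θ < 0.15) = 0.8 under Beta(0.099s, 0.901s). Normal approximation: (q−m)/√(m(1−m)/s) ≈ z_{0.8} = 0.842, so s ≈ 0.099·0.901·(0.842)²/(0.15−0.099)² = 24.3.
At s = 24.3: P(θ<0.15) ≈ 0.819. Adjusting to match 0.8 gives s ≈ 18.31.
So α = 0.099·18.31 ≈ 1.81, β = 0.901·18.31 ≈ 16.49.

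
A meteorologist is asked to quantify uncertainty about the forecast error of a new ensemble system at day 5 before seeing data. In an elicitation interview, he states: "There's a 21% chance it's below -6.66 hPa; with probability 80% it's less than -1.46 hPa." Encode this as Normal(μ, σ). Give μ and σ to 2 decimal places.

μ = -4.12, σ = 3.16

The p-quantile of Normal(μ,σ) is μ + z_p·σ, with z_{0.21} = -0.8064 and z_{0.8} = 0.8416.
Eliminate σ: μ = (z₂·x₁ − z₁·x₂)/(z₂ − z₁) = (0.8416·-6.66 − (-0.8064)·-1.46)/1.648 = -4.12.
Then σ = (x₂ − x₁)/(z₂ − z₁) = (-1.46 − -6.66)/1.648 = 3.16.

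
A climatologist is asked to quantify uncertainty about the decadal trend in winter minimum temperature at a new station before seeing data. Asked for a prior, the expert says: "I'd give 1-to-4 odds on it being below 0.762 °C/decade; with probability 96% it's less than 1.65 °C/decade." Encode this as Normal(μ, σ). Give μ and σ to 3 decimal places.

μ = 1.050, σ = 0.343

For Normal(μ,σ), the p-quantile is μ + z_p·σ. Here z_{0.2} = -0.8416, z_{0.96} = 1.751.
So 0.762 = μ − 0.8416σ and 1.65 = μ + 1.751σ.
Subtracting: σ = (1.65 − 0.762)/(1.751 − (-0.8416)) = 0.343.
Then μ = 0.762 − (-0.8416)·0.343 = 1.050.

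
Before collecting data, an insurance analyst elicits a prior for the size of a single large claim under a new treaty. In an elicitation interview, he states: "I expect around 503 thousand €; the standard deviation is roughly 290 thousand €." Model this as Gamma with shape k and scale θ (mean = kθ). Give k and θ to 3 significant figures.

For Gamma(k, scale θ): mean = kθ, variance = kθ², so CV = 1/√k.
CV = SD/mean = 290/503 = 0.5765, hence k = 1/CV² = 3.01.
Then θ = mean/k = 503/3.01 = 167.

k ≈ 3.01, θ ≈ 167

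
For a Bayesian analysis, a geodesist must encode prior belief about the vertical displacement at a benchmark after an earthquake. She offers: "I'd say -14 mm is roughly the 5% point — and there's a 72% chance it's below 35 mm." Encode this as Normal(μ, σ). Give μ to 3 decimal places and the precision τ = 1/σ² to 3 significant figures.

The p-quantile of Normal(μ,σ) is μ + z_p·σ, with z_{0.05} = -1.645 and z_{0.72} = 0.5828.
Eliminate σ: μ = (z₂·x₁ − z₁·x₂)/(z₂ − z₁) = (0.5828·-14 − (-1.645)·35)/2.228 = 22.180.
Then σ = (x₂ − x₁)/(z₂ − z₁) = (35 − -14)/2.228 = 21.996.
Precision τ = 1/σ² = 1/22² = 0.00207.

μ = 22.180, τ = 0.00207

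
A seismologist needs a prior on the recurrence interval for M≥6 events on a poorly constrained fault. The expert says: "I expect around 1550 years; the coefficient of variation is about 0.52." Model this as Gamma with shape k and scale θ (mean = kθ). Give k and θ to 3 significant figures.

k ≈ 3.7, θ ≈ 419

For Gamma(k, scale θ): mean = kθ, variance = kθ², so CV = 1/√k.
CV = 0.52, hence k = 1/CV² = 3.7.
Then θ = mean/k = 1550/3.7 = 419.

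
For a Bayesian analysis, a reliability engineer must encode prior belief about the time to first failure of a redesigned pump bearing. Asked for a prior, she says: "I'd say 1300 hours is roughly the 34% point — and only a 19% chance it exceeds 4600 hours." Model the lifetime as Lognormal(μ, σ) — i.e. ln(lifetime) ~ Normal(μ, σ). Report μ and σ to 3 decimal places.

μ ≈ 7.574, σ ≈ 0.979

If T ~ Lognormal(μ,σ) then ln T ~ Normal(μ,σ), so the p-quantile of ln T is μ + z_p·σ.
ln(1300) = 7.17 and ln(4600) = 8.434; z_{0.34} = -0.4125, z_{0.81} = 0.8779.
σ = (8.434 − 7.17)/(0.8779 − (-0.4125)) = 0.979.
μ = 7.17 − (-0.4125)·0.979 = 7.574.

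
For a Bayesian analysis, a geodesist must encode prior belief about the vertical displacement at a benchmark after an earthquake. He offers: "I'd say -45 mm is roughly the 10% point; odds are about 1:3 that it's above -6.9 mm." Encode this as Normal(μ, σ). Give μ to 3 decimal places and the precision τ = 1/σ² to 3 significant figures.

For Normal(μ,σ), the p-quantile is μ + z_p·σ. Here z_{0.1} = -1.282, z_{0.75} = 0.6745.
So -45 = μ − 1.282σ and -6.9 = μ + 0.6745σ.
Subtracting: σ = (-6.9 − -45)/(0.6745 − (-1.282)) = 19.478.
Then μ = -45 − (-1.282)·19.478 = -20.038.
Precision τ = 1/σ² = 1/19.48² = 0.00264.

μ = -20.038, τ = 0.00264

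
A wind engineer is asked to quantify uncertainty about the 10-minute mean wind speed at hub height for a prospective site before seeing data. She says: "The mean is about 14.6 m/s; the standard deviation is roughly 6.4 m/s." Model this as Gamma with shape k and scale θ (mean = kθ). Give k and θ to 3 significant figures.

For Gamma(k, scale θ): mean = kθ, variance = kθ², so CV = 1/√k.
CV = SD/mean = 6.4/14.6 = 0.4384, hence k = 1/CV² = 5.2.
Then θ = mean/k = 14.6/5.2 = 2.81.

k ≈ 5.2, θ ≈ 2.81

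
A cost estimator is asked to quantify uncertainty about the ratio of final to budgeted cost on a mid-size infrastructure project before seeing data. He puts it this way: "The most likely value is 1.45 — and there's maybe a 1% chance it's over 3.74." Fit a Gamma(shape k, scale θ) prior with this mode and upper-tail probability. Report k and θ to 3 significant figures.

k ≈ 6.19, θ ≈ 0.279

Gamma(k,θ) with k>1 has mode (k−1)θ, so θ = 1.45/(k−1).
Need P(X < 3.74) = 0.99 with θ tied to k this way. Start at k = 2, θ = 1.45: P(X<3.74) ≈ 0.729.
Too low — raise k to concentrate. Iterating converges to k ≈ 6.19.
Then θ = 1.45/(6.19−1) ≈ 0.279.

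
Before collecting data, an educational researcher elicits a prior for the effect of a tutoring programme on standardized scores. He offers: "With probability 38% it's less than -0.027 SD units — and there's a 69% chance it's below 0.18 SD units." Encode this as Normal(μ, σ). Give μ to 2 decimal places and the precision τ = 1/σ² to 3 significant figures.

The p-quantile of Normal(μ,σ) is μ + z_p·σ, with z_{0.38} = -0.3055 and z_{0.69} = 0.4959.
Eliminate σ: μ = (z₂·x₁ − z₁·x₂)/(z₂ − z₁) = (0.4959·-0.027 − (-0.3055)·0.18)/0.8013 = 0.05.
Then σ = (x₂ − x₁)/(z₂ − z₁) = (0.18 − -0.027)/0.8013 = 0.26.
Precision τ = 1/σ² = 1/0.2583² = 15.

μ = 0.05, τ = 15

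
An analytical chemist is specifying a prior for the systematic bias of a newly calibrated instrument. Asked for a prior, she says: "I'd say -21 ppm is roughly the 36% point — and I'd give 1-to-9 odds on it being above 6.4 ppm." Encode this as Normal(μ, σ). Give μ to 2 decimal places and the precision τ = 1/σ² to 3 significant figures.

The p-quantile of Normal(μ,σ) is μ + z_p·σ, with z_{0.36} = -0.3585 and z_{0.9} = 1.282.
Eliminate σ: μ = (z₂·x₁ − z₁·x₂)/(z₂ − z₁) = (1.282·-21 − (-0.3585)·6.4)/1.64 = -15.01.
Then σ = (x₂ − x₁)/(z₂ − z₁) = (6.4 − -21)/1.64 = 16.71.
Precision τ = 1/σ² = 1/16.71² = 0.00358.

μ = -15.01, τ = 0.00358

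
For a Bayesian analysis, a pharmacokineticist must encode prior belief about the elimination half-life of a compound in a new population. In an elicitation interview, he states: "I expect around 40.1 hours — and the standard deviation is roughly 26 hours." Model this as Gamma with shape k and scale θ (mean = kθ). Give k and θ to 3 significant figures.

For Gamma(k, scale θ): mean = kθ, variance = kθ², so CV = 1/√k.
CV = SD/mean = 26/40.1 = 0.6484, hence k = 1/CV² = 2.38.
Then θ = mean/k = 40.1/2.38 = 16.9.

k ≈ 2.38, θ ≈ 16.9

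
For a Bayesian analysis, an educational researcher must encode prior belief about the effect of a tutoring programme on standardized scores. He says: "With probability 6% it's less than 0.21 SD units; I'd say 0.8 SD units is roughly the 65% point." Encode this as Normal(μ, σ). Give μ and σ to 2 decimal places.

μ = 0.68, σ = 0.30

For Normal(μ,σ), the p-quantile is μ + z_p·σ. Here z_{0.06} = -1.555, z_{0.65} = 0.3853.
So 0.21 = μ − 1.555σ and 0.8 = μ + 0.3853σ.
Subtracting: σ = (0.8 − 0.21)/(0.3853 − (-1.555)) = 0.30.
Then μ = 0.21 − (-1.555)·0.30 = 0.68.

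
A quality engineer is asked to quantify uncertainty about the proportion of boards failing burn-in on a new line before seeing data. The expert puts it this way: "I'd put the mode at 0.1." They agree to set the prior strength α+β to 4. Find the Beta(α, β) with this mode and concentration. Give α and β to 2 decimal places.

For α,β > 1 the Beta mode is (α−1)/(α+β−2). With α+β = 4, the mode is (α−1)/2.
Set (α−1)/2 = 0.1 → α = 1 + 0.1·2 = 1.20.
β = 4 − α = 2.80.

α = 1.20, β = 2.80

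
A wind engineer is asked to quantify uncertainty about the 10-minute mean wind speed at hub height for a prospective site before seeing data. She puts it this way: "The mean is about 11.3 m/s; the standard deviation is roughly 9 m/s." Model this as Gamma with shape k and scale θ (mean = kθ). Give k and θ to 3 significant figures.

For Gamma(k, scale θ): mean = kθ, variance = kθ², so CV = 1/√k.
CV = SD/mean = 9/11.3 = 0.7965, hence k = 1/CV² = 1.58.
Then θ = mean/k = 11.3/1.58 = 7.17.

k ≈ 1.58, θ ≈ 7.17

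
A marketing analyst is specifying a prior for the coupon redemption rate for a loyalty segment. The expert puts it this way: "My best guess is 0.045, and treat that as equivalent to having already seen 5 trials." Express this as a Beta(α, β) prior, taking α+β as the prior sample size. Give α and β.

Under the effective-sample-size interpretation, Beta(α, β) has prior mean α/(α+β) and prior sample size α+β.
So α+β = 5 and α/(α+β) = 0.045, giving α = 0.045·5 = 0.225 and β = 5 − 0.225 = 4.775.

α = 0.225, β = 4.775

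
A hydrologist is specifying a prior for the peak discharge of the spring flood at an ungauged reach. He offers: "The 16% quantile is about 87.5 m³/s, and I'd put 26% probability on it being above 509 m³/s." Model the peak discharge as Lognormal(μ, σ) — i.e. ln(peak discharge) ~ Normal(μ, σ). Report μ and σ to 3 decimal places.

If T ~ Lognormal(μ,σ) then ln T ~ Normal(μ,σ), so the p-quantile of ln T is μ + z_p·σ.
ln(87.5) = 4.472 and ln(509) = 6.232; z_{0.16} = -0.9945, z_{0.74} = 0.6433.
σ = (6.232 − 4.472)/(0.6433 − (-0.9945)) = 1.075.
μ = 4.472 − (-0.9945)·1.075 = 5.541.

μ ≈ 5.541, σ ≈ 1.075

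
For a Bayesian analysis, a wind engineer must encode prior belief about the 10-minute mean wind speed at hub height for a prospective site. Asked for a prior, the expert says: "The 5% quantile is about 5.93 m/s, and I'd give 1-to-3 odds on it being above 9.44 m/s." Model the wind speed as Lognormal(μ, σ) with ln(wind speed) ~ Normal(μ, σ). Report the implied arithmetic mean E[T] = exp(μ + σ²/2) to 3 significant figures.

E[T] ≈ 8.41 m/s

If T ~ Lognormal(μ,σ) then ln T ~ Normal(μ,σ), so the p-quantile of ln T is μ + z_p·σ.
ln(5.93) = 1.78 and ln(9.44) = 2.245; z_{0.05} = -1.645, z_{0.75} = 0.6745.
σ = (2.245 − 1.78)/(0.6745 − (-1.645)) = 0.200.
μ = 1.78 − (-1.645)·0.200 = 2.110.
E[T] = exp(μ + σ²/2) = exp(2.110 + 0.0201) = 8.41 m/s.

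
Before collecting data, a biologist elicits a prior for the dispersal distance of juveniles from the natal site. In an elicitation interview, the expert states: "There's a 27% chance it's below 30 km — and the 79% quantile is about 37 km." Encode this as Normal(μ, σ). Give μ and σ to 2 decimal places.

For Normal(μ,σ), the p-quantile is μ + z_p·σ. Here z_{0.27} = -0.6128, z_{0.79} = 0.8064.
So 30 = μ − 0.6128σ and 37 = μ + 0.8064σ.
Subtracting: σ = (37 − 30)/(0.8064 − (-0.6128)) = 4.93.
Then μ = 30 − (-0.6128)·4.93 = 33.02.

μ = 33.02, σ = 4.93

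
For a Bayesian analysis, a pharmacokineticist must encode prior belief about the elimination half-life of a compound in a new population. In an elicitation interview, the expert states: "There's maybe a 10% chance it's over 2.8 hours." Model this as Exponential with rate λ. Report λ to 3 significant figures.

P(T > 2.8) = e^(−λ·2.8) = 0.1, so λ = −ln(0.1)/2.8 = 0.822.

λ ≈ 0.822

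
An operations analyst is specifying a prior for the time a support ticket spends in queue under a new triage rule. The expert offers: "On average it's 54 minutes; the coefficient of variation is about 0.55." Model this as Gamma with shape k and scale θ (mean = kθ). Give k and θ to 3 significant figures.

For Gamma(k, scale θ): mean = kθ, variance = kθ², so CV = 1/√k.
CV = 0.55, hence k = 1/CV² = 3.31.
Then θ = mean/k = 54/3.31 = 16.3.

k ≈ 3.31, θ ≈ 16.3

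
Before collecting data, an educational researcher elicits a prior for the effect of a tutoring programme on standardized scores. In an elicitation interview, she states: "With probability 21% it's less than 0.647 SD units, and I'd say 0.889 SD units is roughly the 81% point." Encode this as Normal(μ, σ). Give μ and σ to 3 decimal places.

The p-quantile of Normal(μ,σ) is μ + z_p·σ, with z_{0.21} = -0.8064 and z_{0.81} = 0.8779.
Eliminate σ: μ = (z₂·x₁ − z₁·x₂)/(z₂ − z₁) = (0.8779·0.647 − (-0.8064)·0.889)/1.684 = 0.763.
Then σ = (x₂ − x₁)/(z₂ − z₁) = (0.889 − 0.647)/1.684 = 0.144.

μ = 0.763, σ = 0.144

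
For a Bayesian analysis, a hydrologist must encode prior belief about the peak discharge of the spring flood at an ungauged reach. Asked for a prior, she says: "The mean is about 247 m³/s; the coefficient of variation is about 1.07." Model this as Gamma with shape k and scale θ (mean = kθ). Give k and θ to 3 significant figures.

k ≈ 0.873, θ ≈ 283

For Gamma(k, scale θ): mean = kθ, variance = kθ², so CV = 1/√k.
CV = 1.07, hence k = 1/CV² = 0.873.
Then θ = mean/k = 247/0.873 = 283.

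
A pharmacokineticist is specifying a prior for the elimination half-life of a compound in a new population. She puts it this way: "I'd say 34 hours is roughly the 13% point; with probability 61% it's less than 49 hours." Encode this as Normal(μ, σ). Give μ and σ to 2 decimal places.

The p-quantile of Normal(μ,σ) is μ + z_p·σ, with z_{0.13} = -1.126 and z_{0.61} = 0.2793.
Eliminate σ: μ = (z₂·x₁ − z₁·x₂)/(z₂ − z₁) = (0.2793·34 − (-1.126)·49)/1.406 = 46.02.
Then σ = (x₂ − x₁)/(z₂ − z₁) = (49 − 34)/1.406 = 10.67.

μ = 46.02, σ = 10.67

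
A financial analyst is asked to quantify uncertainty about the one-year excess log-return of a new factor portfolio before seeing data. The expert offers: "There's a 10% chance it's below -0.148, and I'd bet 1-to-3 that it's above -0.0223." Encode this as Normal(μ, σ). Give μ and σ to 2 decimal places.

μ = -0.07, σ = 0.06

The p-quantile of Normal(μ,σ) is μ + z_p·σ, with z_{0.1} = -1.282 and z_{0.75} = 0.6745.
Eliminate σ: μ = (z₂·x₁ − z₁·x₂)/(z₂ − z₁) = (0.6745·-0.148 − (-1.282)·-0.0223)/1.956 = -0.07.
Then σ = (x₂ − x₁)/(z₂ − z₁) = (-0.0223 − -0.148)/1.956 = 0.06.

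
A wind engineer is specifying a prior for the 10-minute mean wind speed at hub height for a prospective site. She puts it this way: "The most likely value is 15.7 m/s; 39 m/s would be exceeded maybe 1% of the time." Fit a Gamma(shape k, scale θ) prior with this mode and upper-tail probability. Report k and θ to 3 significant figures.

Gamma(k,θ) with k>1 has mode (k−1)θ, so θ = 15.7/(k−1).
Need P(X < 39) = 0.99 with θ tied to k this way. Start at k = 2, θ = 15.7: P(X<39) ≈ 0.709.
Too low — raise k to concentrate. Iterating converges to k ≈ 6.68.
Then θ = 15.7/(6.68−1) ≈ 2.77.

k ≈ 6.68, θ ≈ 2.77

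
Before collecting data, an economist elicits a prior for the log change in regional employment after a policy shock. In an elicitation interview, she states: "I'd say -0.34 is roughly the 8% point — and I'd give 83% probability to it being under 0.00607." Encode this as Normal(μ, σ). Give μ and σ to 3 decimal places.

μ = -0.134, σ = 0.147

The p-quantile of Normal(μ,σ) is μ + z_p·σ, with z_{0.08} = -1.405 and z_{0.83} = 0.9542.
Eliminate σ: μ = (z₂·x₁ − z₁·x₂)/(z₂ − z₁) = (0.9542·-0.34 − (-1.405)·0.00607)/2.359 = -0.134.
Then σ = (x₂ − x₁)/(z₂ − z₁) = (0.00607 − -0.34)/2.359 = 0.147.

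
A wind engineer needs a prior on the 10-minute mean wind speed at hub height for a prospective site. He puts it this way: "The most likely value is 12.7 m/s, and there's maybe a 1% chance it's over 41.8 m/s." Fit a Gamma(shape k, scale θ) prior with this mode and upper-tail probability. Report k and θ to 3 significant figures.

Gamma(k,θ) with k>1 has mode (k−1)θ, so θ = 12.7/(k−1).
Need P(X < 41.8) = 0.99 with θ tied to k this way. Start at k = 2, θ = 12.7: P(X<41.8) ≈ 0.840.
Too low — raise k to concentrate. Iterating converges to k ≈ 4.1.
Then θ = 12.7/(4.1−1) ≈ 4.1.

k ≈ 4.1, θ ≈ 4.1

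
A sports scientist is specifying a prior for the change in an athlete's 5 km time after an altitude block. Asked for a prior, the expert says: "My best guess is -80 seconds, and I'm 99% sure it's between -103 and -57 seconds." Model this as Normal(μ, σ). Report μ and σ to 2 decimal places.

A symmetric 99% interval runs μ ± z·σ with z = 2.576.
Half-width = 23, so σ = 23/2.576 = 8.93.
μ is the stated best guess, -80.00.

μ = -80.00, σ = 8.93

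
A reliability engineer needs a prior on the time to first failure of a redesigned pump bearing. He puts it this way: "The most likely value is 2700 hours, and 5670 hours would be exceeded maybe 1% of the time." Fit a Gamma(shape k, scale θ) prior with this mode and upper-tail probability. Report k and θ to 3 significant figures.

Gamma(k,θ) with k>1 has mode (k−1)θ, so θ = 2700/(k−1).
Need P(X < 5670) = 0.99 with θ tied to k this way. Start at k = 2, θ = 2700: P(X<5670) ≈ 0.620.
Too low — raise k to concentrate. Iterating converges to k ≈ 9.84.
Then θ = 2700/(9.84−1) ≈ 305.

k ≈ 9.84, θ ≈ 305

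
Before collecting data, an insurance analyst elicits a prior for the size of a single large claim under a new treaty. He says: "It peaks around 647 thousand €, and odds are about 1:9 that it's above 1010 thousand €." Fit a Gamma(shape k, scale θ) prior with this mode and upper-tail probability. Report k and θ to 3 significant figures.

Gamma(k,θ) with k>1 has mode (k−1)θ, so θ = 647/(k−1).
Need P(X < 1010) = 0.9 with θ tied to k this way. Start at k = 2, θ = 647: P(X<1010) ≈ 0.462.
Too low — raise k to concentrate. Iterating converges to k ≈ 10.4.
Then θ = 647/(10.4−1) ≈ 68.6.

k ≈ 10.4, θ ≈ 68.6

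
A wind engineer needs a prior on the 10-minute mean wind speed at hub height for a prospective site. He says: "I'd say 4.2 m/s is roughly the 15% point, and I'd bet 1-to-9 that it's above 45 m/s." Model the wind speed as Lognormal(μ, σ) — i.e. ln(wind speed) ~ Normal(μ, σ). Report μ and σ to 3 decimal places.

μ ≈ 2.495, σ ≈ 1.023

If T ~ Lognormal(μ,σ) then ln T ~ Normal(μ,σ), so the p-quantile of ln T is μ + z_p·σ.
ln(4.2) = 1.435 and ln(45) = 3.807; z_{0.15} = -1.036, z_{0.9} = 1.282.
σ = (3.807 − 1.435)/(1.282 − (-1.036)) = 1.023.
μ = 1.435 − (-1.036)·1.023 = 2.495.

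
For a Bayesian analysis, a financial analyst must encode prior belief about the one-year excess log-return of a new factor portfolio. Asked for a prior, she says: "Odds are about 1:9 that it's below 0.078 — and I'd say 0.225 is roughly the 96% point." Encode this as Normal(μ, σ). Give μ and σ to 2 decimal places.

The p-quantile of Normal(μ,σ) is μ + z_p·σ, with z_{0.1} = -1.282 and z_{0.96} = 1.751.
Eliminate σ: μ = (z₂·x₁ − z₁·x₂)/(z₂ − z₁) = (1.751·0.078 − (-1.282)·0.225)/3.032 = 0.14.
Then σ = (x₂ − x₁)/(z₂ − z₁) = (0.225 − 0.078)/3.032 = 0.05.

μ = 0.14, σ = 0.05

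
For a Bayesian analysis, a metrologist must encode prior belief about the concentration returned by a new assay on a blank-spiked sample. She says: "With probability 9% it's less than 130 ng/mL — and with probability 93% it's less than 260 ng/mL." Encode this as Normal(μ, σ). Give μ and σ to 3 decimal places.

The p-quantile of Normal(μ,σ) is μ + z_p·σ, with z_{0.09} = -1.341 and z_{0.93} = 1.476.
Eliminate σ: μ = (z₂·x₁ − z₁·x₂)/(z₂ − z₁) = (1.476·130 − (-1.341)·260)/2.817 = 191.884.
Then σ = (x₂ − x₁)/(z₂ − z₁) = (260 − 130)/2.817 = 46.156.

μ = 191.884, σ = 46.156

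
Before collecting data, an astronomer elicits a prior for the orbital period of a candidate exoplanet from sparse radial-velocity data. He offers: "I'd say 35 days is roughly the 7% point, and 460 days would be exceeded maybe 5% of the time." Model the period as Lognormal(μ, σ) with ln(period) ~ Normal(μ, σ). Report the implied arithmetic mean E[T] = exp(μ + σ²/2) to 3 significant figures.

E[T] ≈ 166 days

If T ~ Lognormal(μ,σ) then ln T ~ Normal(μ,σ), so the p-quantile of ln T is μ + z_p·σ.
ln(35) = 3.555 and ln(460) = 6.131; z_{0.07} = -1.476, z_{0.95} = 1.645.
σ = (6.131 − 3.555)/(1.645 − (-1.476)) = 0.825.
μ = 3.555 − (-1.476)·0.825 = 4.774.
E[T] = exp(μ + σ²/2) = exp(4.774 + 0.3407) = 166 days.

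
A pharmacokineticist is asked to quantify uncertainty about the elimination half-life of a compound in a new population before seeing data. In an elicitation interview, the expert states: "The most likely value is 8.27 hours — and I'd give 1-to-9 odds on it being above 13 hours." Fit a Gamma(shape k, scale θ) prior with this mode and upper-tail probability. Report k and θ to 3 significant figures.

k ≈ 10.2, θ ≈ 0.903

Gamma(k,θ) with k>1 has mode (k−1)θ, so θ = 8.27/(k−1).
Need P(X < 13) = 0.9 with θ tied to k this way. Start at k = 2, θ = 8.27: P(X<13) ≈ 0.466.
Too low — raise k to concentrate. Iterating converges to k ≈ 10.2.
Then θ = 8.27/(10.2−1) ≈ 0.903.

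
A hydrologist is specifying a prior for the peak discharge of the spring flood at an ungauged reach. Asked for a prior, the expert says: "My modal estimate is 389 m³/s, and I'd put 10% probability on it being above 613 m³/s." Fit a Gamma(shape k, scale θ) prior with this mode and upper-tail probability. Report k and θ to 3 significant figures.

Gamma(k,θ) with k>1 has mode (k−1)θ, so θ = 389/(k−1).
Need P(X < 613) = 0.9 with θ tied to k this way. Start at k = 2, θ = 389: P(X<613) ≈ 0.467.
Too low — raise k to concentrate. Iterating converges to k ≈ 10.1.
Then θ = 389/(10.1−1) ≈ 42.9.

k ≈ 10.1, θ ≈ 42.9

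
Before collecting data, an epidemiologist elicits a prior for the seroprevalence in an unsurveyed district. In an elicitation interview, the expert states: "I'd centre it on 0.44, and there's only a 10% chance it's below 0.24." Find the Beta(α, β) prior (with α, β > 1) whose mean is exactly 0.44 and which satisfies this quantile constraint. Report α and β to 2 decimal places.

α ≈ 4.14, β ≈ 5.27

With mean 0.44 fixed, write α = 0.44s, β = 0.56s where s = α+β.
Need P(θ < 0.24) = 0.1 under Beta(0.44s, 0.56s). Normal approximation: (q−m)/√(m(1−m)/s) ≈ z_{0.1} = -1.28, so s ≈ 0.44·0.56·(-1.28)²/(0.24−0.44)² = 10.1.
At s = 10.1: P(θ<0.24) ≈ 0.091. Adjusting to match 0.1 gives s ≈ 9.42.
So α = 0.44·9.42 ≈ 4.14, β = 0.56·9.42 ≈ 5.27.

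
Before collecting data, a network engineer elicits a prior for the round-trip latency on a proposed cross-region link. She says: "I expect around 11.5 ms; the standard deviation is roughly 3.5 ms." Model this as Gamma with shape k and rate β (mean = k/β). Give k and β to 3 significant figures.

k ≈ 10.8, β ≈ 0.939

For Gamma(k, rate β): mean = k/β, variance = k/β², so CV = 1/√k.
CV = SD/mean = 3.5/11.5 = 0.3043, hence k = 1/CV² = 10.8.
Then β = k/mean = 10.8/11.5 = 0.939.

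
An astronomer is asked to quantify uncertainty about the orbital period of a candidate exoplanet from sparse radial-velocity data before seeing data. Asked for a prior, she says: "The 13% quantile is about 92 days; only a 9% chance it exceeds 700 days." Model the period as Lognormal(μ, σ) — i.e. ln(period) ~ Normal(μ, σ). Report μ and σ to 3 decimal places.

μ ≈ 5.448, σ ≈ 0.823

If T ~ Lognormal(μ,σ) then ln T ~ Normal(μ,σ), so the p-quantile of ln T is μ + z_p·σ.
ln(92) = 4.522 and ln(700) = 6.551; z_{0.13} = -1.126, z_{0.91} = 1.341.
σ = (6.551 − 4.522)/(1.341 − (-1.126)) = 0.823.
μ = 4.522 − (-1.126)·0.823 = 5.448.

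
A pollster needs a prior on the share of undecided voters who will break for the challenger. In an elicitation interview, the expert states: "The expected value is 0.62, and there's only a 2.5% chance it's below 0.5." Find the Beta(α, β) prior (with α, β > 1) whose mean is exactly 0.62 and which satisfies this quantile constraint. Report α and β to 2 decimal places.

α ≈ 40.41, β ≈ 24.77

With mean 0.62 fixed, write α = 0.62s, β = 0.38s where s = α+β.
Need P(θ < 0.5) = 0.025 under Beta(0.62s, 0.38s). Normal approximation: (q−m)/√(m(1−m)/s) ≈ z_{0.025} = -1.96, so s ≈ 0.62·0.38·(-1.96)²/(0.5−0.62)² = 62.9.
At s = 62.9: P(θ<0.5) ≈ 0.027. Adjusting to match 0.025 gives s ≈ 65.18.
So α = 0.62·65.18 ≈ 40.41, β = 0.38·65.18 ≈ 24.77.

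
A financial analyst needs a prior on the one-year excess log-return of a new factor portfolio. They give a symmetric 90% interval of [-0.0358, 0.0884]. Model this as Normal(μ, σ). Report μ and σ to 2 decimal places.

A symmetric 90% interval runs μ ± z·σ with z = 1.645.
Half-width = 0.0621, so σ = 0.0621/1.645 = 0.04.
μ is the interval midpoint, 0.03.

μ = 0.03, σ = 0.04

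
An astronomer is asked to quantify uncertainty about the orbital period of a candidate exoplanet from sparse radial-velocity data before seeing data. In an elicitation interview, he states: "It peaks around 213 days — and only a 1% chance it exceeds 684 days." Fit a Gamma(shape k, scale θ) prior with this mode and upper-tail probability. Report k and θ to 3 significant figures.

Gamma(k,θ) with k>1 has mode (k−1)θ, so θ = 213/(k−1).
Need P(X < 684) = 0.99 with θ tied to k this way. Start at k = 2, θ = 213: P(X<684) ≈ 0.830.
Too low — raise k to concentrate. Iterating converges to k ≈ 4.25.
Then θ = 213/(4.25−1) ≈ 65.5.

k ≈ 4.25, θ ≈ 65.5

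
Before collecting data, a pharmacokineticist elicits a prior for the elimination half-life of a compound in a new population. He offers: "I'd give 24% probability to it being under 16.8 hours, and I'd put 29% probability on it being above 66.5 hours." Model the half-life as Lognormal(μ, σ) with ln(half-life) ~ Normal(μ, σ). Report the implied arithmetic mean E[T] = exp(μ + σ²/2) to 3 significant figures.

E[T] ≈ 66 hours

If T ~ Lognormal(μ,σ) then ln T ~ Normal(μ,σ), so the p-quantile of ln T is μ + z_p·σ.
ln(16.8) = 2.821 and ln(66.5) = 4.197; z_{0.24} = -0.7063, z_{0.71} = 0.5534.
σ = (4.197 − 2.821)/(0.5534 − (-0.7063)) = 1.092.
μ = 2.821 − (-0.7063)·1.092 = 3.593.
E[T] = exp(μ + σ²/2) = exp(3.593 + 0.5964) = 66 hours.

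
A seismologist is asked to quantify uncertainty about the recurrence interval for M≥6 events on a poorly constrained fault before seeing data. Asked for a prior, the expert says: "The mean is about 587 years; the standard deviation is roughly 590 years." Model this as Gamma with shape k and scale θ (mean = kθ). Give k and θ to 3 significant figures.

For Gamma(k, scale θ): mean = kθ, variance = kθ², so CV = 1/√k.
CV = SD/mean = 590/587 = 1.005, hence k = 1/CV² = 0.99.
Then θ = mean/k = 587/0.99 = 593.

k ≈ 0.99, θ ≈ 593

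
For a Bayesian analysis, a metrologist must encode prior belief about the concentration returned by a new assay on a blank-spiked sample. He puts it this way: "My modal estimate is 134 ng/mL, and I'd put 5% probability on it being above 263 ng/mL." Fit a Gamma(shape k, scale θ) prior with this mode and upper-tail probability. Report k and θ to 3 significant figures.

Gamma(k,θ) with k>1 has mode (k−1)θ, so θ = 134/(k−1).
Need P(X < 263) = 0.95 with θ tied to k this way. Start at k = 2, θ = 134: P(X<263) ≈ 0.584.
Too low — raise k to concentrate. Iterating converges to k ≈ 7.1.
Then θ = 134/(7.1−1) ≈ 22.

k ≈ 7.1, θ ≈ 22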